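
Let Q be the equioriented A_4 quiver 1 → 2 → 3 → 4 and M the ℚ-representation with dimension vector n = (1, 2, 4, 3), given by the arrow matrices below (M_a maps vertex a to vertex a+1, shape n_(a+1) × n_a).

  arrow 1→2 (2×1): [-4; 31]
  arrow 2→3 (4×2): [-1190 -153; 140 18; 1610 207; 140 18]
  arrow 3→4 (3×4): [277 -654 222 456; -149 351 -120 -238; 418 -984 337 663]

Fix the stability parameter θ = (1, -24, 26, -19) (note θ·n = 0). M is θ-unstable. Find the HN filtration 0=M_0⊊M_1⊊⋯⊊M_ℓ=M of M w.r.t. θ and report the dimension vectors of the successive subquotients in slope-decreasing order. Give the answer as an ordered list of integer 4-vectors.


Interval decomposition of M: I[1,4], I[2,2], I[3,3], I[3,4]^2.
HN type (ℓ=4): μ^(1)=26; μ^(2)=7/2; μ^(3)=-23/2; μ^(4)=-24

((0, 0, 1, 0); (0, 0, 3, 3); (1, 1, 0, 0); (0, 1, 0, 0))


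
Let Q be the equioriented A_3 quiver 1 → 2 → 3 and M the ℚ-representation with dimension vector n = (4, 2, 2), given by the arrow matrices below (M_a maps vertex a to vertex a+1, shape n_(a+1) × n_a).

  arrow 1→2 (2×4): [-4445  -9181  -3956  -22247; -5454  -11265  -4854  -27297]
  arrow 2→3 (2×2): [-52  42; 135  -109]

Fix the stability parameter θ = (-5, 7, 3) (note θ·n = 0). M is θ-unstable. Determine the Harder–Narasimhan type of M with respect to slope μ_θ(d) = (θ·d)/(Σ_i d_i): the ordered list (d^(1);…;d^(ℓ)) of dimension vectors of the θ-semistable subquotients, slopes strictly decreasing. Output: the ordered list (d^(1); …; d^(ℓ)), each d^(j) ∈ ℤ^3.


Interval decomposition of M: I[1,1]^2, I[1,3]^2.
HN type (ℓ=2): μ^(1)=5; μ^(2)=-5

((0, 2, 2); (4, 0, 0))


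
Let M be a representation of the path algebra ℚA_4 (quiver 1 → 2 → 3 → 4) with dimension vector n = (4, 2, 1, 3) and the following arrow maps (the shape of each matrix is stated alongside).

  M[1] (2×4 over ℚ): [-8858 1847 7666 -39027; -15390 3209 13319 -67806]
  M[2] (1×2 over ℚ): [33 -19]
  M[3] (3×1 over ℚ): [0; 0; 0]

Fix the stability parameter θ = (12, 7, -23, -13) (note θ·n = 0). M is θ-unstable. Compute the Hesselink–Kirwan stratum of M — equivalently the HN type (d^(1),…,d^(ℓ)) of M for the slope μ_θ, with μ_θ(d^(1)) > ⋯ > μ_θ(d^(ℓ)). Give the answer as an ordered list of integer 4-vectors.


Via rank(M_{q-1}∘⋯∘M_p): M ≅ I[1,1]^2, I[1,2], I[1,3], I[4,4]^3.
μ_θ-semistable layers: μ^(1)=12; μ^(2)=19/2; μ^(3)=-4/3; μ^(4)=-13

((2, 0, 0, 0); (1, 1, 0, 0); (1, 1, 1, 0); (0, 0, 0, 3))


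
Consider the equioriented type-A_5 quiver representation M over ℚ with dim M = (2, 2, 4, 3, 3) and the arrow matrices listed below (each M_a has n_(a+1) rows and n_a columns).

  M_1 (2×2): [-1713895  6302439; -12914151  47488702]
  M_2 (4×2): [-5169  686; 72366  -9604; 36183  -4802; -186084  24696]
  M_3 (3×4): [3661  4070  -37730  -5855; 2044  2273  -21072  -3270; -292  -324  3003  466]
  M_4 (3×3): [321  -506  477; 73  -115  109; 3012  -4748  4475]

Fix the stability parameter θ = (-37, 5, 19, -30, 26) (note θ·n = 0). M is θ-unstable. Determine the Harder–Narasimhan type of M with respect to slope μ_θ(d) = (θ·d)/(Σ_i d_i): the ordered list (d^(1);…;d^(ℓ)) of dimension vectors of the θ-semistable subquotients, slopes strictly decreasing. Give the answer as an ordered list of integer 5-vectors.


Via rank(M_{q-1}∘⋯∘M_p): M ≅ I[1,2], I[1,5], I[3,3], I[3,5]^2.
μ_θ-semistable layers: μ^(1)=26; μ^(2)=19; μ^(3)=5; μ^(4)=-2; μ^(5)=-11/2; μ^(6)=-37

((0, 0, 0, 0, 3); (0, 0, 1, 0, 0); (0, 1, 0, 0, 0); (0, 1, 1, 1, 0); (0, 0, 2, 2, 0); (2, 0, 0, 0, 0))


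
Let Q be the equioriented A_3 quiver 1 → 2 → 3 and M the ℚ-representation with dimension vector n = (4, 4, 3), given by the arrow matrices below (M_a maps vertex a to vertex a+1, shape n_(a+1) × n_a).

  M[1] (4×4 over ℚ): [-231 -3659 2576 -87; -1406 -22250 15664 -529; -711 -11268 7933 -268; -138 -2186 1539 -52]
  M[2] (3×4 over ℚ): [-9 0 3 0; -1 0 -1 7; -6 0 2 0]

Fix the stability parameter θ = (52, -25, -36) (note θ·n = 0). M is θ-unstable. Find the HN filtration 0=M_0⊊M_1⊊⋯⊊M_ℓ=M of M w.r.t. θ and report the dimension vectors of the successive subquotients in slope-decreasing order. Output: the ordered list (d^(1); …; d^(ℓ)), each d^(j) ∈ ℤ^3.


Interval decomposition of M: I[1,2]^2, I[1,3]^2, I[3,3].
HN type (ℓ=3): μ^(1)=27/2; μ^(2)=-3; μ^(3)=-36

((2, 2, 0); (2, 2, 2); (0, 0, 1))


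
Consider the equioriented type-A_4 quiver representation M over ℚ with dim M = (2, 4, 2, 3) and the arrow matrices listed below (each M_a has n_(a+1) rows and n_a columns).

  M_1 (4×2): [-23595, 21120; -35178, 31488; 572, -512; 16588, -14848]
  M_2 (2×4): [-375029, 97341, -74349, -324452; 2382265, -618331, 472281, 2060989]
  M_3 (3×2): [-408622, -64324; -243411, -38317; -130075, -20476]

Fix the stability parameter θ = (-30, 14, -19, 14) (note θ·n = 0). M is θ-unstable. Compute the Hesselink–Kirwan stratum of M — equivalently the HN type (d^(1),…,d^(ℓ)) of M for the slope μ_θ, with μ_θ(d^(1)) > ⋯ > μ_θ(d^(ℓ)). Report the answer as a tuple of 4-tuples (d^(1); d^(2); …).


Barcode: M ≅ I[1,1], I[1,4], I[2,2]^2, I[2,4], I[4,4]. HN layers by μ_θ (3 steps, strictly decreasing):
  μ^(1)=14; μ^(2)=-5/2; μ^(3)=-30

((0, 2, 0, 3); (0, 2, 2, 0); (2, 0, 0, 0))


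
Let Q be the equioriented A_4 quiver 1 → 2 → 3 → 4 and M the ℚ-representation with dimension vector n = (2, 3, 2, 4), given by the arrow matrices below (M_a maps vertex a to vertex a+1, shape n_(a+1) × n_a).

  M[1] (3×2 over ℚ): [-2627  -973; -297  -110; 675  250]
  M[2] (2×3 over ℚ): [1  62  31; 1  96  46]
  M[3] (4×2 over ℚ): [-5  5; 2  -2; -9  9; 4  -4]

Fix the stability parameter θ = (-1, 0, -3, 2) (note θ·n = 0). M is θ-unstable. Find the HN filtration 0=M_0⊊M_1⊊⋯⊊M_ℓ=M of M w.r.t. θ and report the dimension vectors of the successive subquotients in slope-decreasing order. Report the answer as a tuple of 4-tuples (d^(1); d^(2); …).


Via rank(M_{q-1}∘⋯∘M_p): M ≅ I[1,3], I[1,4], I[2,2], I[4,4]^3.
μ_θ-semistable layers: μ^(1)=2; μ^(2)=0; μ^(3)=-4/3

((0, 0, 0, 4); (0, 1, 0, 0); (2, 2, 2, 0))


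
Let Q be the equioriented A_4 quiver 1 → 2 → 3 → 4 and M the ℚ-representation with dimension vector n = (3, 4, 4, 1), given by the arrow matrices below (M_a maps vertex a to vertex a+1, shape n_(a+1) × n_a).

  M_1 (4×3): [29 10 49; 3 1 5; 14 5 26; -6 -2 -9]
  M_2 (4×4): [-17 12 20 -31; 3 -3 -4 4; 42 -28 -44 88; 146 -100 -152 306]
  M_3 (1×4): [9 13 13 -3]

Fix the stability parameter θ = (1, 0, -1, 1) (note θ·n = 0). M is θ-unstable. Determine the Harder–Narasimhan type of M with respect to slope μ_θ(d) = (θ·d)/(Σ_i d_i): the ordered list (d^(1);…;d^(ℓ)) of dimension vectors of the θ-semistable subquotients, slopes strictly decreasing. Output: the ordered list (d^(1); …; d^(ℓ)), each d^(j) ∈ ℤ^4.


Barcode: M ≅ I[1,3]^2, I[1,4], I[2,2], I[3,3]. HN layers by μ_θ (3 steps, strictly decreasing):
  μ^(1)=1; μ^(2)=0; μ^(3)=-1

((0, 0, 0, 1); (3, 4, 3, 0); (0, 0, 1, 0))


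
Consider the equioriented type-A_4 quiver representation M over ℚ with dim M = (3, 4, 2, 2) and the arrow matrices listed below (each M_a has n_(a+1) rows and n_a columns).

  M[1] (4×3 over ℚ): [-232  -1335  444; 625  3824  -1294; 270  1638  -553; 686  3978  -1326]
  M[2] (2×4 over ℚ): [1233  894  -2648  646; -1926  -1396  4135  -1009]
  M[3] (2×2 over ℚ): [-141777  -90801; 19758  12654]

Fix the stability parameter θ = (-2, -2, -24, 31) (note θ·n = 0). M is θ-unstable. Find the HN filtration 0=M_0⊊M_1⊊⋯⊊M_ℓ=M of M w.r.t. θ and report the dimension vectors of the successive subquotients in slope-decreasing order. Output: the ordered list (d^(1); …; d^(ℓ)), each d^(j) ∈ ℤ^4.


Via rank(M_{q-1}∘⋯∘M_p): M ≅ I[1,2], I[1,3], I[1,4], I[2,2], I[4,4].
μ_θ-semistable layers: μ^(1)=31; μ^(2)=-2; μ^(3)=-28/3

((0, 0, 0, 2); (1, 2, 0, 0); (2, 2, 2, 0))


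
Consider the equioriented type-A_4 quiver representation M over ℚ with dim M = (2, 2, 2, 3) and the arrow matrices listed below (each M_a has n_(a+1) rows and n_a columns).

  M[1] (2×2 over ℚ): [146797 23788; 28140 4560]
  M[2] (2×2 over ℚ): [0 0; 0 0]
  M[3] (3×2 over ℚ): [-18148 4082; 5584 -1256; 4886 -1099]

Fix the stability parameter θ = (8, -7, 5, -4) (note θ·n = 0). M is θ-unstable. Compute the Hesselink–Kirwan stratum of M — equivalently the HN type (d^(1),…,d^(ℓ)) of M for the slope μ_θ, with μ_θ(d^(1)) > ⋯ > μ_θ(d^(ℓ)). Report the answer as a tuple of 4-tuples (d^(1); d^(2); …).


Barcode: M ≅ I[1,1], I[1,2], I[2,2], I[3,3], I[3,4], I[4,4]^2. HN layers by μ_θ (5 steps, strictly decreasing):
  μ^(1)=8; μ^(2)=5; μ^(3)=1/2; μ^(4)=-4; μ^(5)=-7

((1, 0, 0, 0); (0, 0, 1, 0); (1, 1, 1, 1); (0, 0, 0, 2); (0, 1, 0, 0))


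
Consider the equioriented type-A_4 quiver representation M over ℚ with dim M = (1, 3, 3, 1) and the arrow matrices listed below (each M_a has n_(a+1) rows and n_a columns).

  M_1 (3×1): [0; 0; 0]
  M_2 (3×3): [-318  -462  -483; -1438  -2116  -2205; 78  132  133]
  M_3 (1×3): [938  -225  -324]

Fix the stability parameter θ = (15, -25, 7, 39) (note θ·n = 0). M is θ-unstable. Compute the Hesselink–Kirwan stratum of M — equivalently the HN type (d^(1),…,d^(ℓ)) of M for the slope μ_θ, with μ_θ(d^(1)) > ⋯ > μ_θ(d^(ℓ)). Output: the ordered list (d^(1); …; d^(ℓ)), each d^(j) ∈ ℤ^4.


Barcode: M ≅ I[1,1], I[2,2], I[2,3], I[2,4], I[3,3]. HN layers by μ_θ (4 steps, strictly decreasing):
  μ^(1)=39; μ^(2)=15; μ^(3)=7; μ^(4)=-25

((0, 0, 0, 1); (1, 0, 0, 0); (0, 0, 3, 0); (0, 3, 0, 0))


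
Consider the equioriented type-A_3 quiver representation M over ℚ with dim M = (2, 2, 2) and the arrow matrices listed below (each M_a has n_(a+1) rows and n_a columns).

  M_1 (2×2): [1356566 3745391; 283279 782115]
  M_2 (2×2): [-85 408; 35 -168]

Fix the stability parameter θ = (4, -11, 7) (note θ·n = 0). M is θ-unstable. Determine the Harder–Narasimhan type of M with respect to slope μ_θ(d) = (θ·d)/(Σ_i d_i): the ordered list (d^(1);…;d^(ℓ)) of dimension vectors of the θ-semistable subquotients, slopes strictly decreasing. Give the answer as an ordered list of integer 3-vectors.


Via rank(M_{q-1}∘⋯∘M_p): M ≅ I[1,2], I[1,3], I[3,3].
μ_θ-semistable layers: μ^(1)=7; μ^(2)=-7/2

((0, 0, 2); (2, 2, 0))


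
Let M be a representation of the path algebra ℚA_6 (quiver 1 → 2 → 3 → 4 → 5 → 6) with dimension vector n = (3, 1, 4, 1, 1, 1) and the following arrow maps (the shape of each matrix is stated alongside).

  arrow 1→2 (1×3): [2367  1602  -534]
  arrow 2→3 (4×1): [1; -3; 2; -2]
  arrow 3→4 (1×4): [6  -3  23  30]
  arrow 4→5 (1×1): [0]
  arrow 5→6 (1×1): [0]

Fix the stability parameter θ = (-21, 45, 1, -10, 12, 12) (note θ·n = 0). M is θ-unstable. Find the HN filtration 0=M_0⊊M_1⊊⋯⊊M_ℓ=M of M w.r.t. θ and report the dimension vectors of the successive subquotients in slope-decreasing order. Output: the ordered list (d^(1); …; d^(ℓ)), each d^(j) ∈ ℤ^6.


Interval decomposition of M: I[1,1]^2, I[1,4], I[3,3]^3, I[5,5], I[6,6].
HN type (ℓ=3): μ^(1)=12; μ^(2)=1; μ^(3)=-21

((0, 1, 1, 1, 1, 1); (0, 0, 3, 0, 0, 0); (3, 0, 0, 0, 0, 0))


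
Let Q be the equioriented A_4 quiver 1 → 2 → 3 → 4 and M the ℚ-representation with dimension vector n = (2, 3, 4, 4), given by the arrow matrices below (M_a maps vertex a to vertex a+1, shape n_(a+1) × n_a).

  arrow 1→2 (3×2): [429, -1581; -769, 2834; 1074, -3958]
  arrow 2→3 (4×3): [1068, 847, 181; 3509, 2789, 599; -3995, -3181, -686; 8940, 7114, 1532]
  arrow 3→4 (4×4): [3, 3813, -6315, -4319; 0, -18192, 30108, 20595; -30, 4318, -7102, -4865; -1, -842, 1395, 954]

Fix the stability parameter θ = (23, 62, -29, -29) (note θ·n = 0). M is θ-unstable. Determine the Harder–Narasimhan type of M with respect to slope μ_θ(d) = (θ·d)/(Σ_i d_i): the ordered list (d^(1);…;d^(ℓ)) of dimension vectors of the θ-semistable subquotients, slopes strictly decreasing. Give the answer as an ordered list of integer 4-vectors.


Via rank(M_{q-1}∘⋯∘M_p): M ≅ I[1,4]^2, I[2,3], I[3,4], I[4,4].
μ_θ-semistable layers: μ^(1)=33/2; μ^(2)=27/4; μ^(3)=-29

((0, 1, 1, 0); (2, 2, 2, 2); (0, 0, 1, 2))


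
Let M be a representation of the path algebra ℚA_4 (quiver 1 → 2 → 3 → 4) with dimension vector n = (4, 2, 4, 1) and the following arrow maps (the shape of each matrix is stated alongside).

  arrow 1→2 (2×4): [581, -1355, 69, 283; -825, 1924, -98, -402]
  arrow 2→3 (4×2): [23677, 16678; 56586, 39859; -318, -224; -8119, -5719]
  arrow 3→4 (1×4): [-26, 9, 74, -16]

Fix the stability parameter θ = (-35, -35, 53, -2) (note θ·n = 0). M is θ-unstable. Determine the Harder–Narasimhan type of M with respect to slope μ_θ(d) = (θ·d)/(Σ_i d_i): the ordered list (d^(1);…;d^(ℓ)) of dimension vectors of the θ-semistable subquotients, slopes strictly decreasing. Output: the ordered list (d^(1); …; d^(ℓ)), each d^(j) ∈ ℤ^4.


Via rank(M_{q-1}∘⋯∘M_p): M ≅ I[1,1]^2, I[1,3], I[1,4], I[3,3]^2.
μ_θ-semistable layers: μ^(1)=53; μ^(2)=51/2; μ^(3)=-35

((0, 0, 3, 0); (0, 0, 1, 1); (4, 2, 0, 0))


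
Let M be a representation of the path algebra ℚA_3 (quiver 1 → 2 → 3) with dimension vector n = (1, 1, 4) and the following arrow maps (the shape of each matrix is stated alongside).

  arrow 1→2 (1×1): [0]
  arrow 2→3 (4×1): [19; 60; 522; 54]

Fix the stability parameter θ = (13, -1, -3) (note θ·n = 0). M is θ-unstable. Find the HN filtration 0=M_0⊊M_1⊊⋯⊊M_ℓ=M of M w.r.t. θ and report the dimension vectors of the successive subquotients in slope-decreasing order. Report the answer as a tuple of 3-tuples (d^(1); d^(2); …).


Barcode: M ≅ I[1,1], I[2,3], I[3,3]^3. HN layers by μ_θ (3 steps, strictly decreasing):
  μ^(1)=13; μ^(2)=-2; μ^(3)=-3

((1, 0, 0); (0, 1, 1); (0, 0, 3))


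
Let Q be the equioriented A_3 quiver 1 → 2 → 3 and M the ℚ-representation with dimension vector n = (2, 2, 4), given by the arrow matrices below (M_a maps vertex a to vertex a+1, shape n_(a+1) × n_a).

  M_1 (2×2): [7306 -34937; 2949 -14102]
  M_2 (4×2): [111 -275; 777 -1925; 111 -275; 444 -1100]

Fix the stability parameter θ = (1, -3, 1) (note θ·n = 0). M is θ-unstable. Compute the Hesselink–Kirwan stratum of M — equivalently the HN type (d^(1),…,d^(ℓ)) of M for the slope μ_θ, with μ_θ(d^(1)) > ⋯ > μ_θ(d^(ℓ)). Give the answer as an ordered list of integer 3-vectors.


Barcode: M ≅ I[1,2], I[1,3], I[3,3]^3. HN layers by μ_θ (2 steps, strictly decreasing):
  μ^(1)=1; μ^(2)=-1

((0, 0, 4); (2, 2, 0))


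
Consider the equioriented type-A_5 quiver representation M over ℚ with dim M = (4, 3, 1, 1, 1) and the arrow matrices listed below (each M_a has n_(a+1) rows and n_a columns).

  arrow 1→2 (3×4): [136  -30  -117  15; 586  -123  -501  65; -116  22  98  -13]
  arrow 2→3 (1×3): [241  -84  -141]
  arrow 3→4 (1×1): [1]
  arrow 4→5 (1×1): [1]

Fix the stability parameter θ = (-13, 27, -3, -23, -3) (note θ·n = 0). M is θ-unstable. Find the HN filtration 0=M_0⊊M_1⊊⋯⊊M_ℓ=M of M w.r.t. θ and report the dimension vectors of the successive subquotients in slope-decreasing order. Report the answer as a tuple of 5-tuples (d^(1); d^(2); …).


Via rank(M_{q-1}∘⋯∘M_p): M ≅ I[1,1], I[1,2]^2, I[1,5].
μ_θ-semistable layers: μ^(1)=27; μ^(2)=-1/2; μ^(3)=-13

((0, 2, 0, 0, 0); (0, 1, 1, 1, 1); (4, 0, 0, 0, 0))


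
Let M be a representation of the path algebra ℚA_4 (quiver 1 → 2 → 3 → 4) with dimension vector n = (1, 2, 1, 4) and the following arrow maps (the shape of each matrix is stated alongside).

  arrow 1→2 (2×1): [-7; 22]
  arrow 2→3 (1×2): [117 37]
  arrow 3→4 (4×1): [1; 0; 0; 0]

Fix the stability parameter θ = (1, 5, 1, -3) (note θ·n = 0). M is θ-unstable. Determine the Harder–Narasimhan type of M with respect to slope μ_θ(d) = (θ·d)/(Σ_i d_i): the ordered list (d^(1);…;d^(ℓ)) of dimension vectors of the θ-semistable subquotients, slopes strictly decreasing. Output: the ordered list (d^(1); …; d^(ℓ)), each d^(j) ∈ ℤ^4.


Via rank(M_{q-1}∘⋯∘M_p): M ≅ I[1,4], I[2,2], I[4,4]^3.
μ_θ-semistable layers: μ^(1)=5; μ^(2)=1; μ^(3)=-3

((0, 1, 0, 0); (1, 1, 1, 1); (0, 0, 0, 3))


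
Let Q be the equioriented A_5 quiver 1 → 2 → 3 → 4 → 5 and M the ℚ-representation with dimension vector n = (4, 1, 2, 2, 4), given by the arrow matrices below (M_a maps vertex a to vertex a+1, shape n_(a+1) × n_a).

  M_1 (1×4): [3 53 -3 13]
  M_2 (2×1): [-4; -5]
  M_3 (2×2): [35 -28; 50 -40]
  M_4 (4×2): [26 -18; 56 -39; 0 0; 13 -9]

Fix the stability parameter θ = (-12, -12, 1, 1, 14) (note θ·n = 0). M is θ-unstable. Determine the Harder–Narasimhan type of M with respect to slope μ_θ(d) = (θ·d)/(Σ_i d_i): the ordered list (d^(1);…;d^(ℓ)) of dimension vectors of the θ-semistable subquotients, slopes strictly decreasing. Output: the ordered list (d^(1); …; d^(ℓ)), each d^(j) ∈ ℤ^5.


Interval decomposition of M: I[1,1]^3, I[1,3], I[3,5], I[4,5], I[5,5]^2.
HN type (ℓ=3): μ^(1)=14; μ^(2)=1; μ^(3)=-12

((0, 0, 0, 0, 4); (0, 0, 2, 2, 0); (4, 1, 0, 0, 0))


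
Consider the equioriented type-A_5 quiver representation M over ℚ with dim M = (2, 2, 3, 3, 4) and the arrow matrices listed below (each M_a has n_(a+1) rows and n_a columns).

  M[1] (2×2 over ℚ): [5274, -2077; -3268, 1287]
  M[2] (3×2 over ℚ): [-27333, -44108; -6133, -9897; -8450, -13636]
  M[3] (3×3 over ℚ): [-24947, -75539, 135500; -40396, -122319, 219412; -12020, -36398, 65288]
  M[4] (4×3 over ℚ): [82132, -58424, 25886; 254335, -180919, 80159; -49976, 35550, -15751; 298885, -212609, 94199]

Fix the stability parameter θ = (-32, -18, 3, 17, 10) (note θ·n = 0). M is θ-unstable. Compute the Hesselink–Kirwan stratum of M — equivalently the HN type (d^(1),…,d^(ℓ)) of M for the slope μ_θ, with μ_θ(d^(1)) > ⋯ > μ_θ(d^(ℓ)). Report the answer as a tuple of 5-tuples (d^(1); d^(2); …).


Barcode: M ≅ I[1,4], I[1,5], I[3,3], I[4,5], I[5,5]^2. HN layers by μ_θ (6 steps, strictly decreasing):
  μ^(1)=17; μ^(2)=27/2; μ^(3)=10; μ^(4)=3; μ^(5)=-18; μ^(6)=-32

((0, 0, 0, 1, 0); (0, 0, 0, 2, 2); (0, 0, 0, 0, 2); (0, 0, 3, 0, 0); (0, 2, 0, 0, 0); (2, 0, 0, 0, 0))


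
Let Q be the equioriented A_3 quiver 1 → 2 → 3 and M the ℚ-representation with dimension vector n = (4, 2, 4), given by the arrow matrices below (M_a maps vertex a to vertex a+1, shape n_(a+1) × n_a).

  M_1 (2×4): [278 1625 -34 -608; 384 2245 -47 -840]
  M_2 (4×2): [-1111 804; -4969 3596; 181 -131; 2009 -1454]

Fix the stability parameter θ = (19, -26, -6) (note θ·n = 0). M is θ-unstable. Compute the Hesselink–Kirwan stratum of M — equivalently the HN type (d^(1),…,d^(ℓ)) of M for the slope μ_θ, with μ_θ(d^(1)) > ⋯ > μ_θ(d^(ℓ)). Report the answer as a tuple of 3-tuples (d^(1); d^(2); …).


Interval decomposition of M: I[1,1]^2, I[1,3]^2, I[3,3]^2.
HN type (ℓ=3): μ^(1)=19; μ^(2)=-13/3; μ^(3)=-6

((2, 0, 0); (2, 2, 2); (0, 0, 2))


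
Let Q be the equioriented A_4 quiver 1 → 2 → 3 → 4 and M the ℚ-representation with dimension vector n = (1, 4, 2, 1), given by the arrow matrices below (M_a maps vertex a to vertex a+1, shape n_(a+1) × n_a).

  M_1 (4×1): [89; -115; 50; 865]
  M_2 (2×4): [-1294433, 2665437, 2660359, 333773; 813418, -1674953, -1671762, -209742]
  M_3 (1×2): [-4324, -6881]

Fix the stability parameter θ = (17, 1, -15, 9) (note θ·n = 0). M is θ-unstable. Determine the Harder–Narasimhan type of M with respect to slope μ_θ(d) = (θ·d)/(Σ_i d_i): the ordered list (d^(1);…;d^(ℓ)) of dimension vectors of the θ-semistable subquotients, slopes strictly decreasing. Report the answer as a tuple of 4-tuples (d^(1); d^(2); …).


Interval decomposition of M: I[1,4], I[2,2]^2, I[2,3].
HN type (ℓ=3): μ^(1)=9; μ^(2)=1; μ^(3)=-7

((0, 0, 0, 1); (1, 3, 1, 0); (0, 1, 1, 0))


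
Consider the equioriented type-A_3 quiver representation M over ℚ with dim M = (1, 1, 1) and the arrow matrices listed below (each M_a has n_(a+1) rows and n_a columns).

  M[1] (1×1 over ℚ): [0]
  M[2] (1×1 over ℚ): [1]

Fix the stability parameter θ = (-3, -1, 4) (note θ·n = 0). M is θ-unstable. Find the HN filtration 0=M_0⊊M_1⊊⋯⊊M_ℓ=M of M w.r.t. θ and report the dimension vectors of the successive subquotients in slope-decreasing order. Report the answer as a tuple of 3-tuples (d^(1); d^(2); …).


Interval decomposition of M: I[1,1], I[2,3].
HN type (ℓ=3): μ^(1)=4; μ^(2)=-1; μ^(3)=-3

((0, 0, 1); (0, 1, 0); (1, 0, 0))


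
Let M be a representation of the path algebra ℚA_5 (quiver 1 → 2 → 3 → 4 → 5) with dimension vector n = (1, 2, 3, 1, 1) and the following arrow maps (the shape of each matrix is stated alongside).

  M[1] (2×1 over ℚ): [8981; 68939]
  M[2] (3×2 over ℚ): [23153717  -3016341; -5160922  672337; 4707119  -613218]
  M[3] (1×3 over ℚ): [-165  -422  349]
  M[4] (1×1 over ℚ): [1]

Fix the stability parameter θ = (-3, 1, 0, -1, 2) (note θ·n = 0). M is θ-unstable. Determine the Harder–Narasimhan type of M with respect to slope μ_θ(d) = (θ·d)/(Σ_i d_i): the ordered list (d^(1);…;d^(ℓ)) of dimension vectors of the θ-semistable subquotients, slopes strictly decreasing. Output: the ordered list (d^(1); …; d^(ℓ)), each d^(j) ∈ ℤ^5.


Barcode: M ≅ I[1,5], I[2,3], I[3,3]. HN layers by μ_θ (4 steps, strictly decreasing):
  μ^(1)=2; μ^(2)=1/2; μ^(3)=0; μ^(4)=-3

((0, 0, 0, 0, 1); (0, 1, 1, 0, 0); (0, 1, 2, 1, 0); (1, 0, 0, 0, 0))


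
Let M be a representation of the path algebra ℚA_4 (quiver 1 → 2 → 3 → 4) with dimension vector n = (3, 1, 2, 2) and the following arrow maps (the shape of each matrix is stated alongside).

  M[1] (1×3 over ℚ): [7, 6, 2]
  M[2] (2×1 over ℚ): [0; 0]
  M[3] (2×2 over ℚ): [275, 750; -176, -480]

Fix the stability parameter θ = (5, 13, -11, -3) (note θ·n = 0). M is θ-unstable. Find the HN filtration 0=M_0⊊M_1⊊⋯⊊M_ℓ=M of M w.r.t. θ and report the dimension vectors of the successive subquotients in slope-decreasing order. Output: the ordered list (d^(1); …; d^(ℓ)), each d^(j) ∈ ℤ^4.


Barcode: M ≅ I[1,1]^2, I[1,2], I[3,3], I[3,4], I[4,4]. HN layers by μ_θ (4 steps, strictly decreasing):
  μ^(1)=13; μ^(2)=5; μ^(3)=-3; μ^(4)=-11

((0, 1, 0, 0); (3, 0, 0, 0); (0, 0, 0, 2); (0, 0, 2, 0))


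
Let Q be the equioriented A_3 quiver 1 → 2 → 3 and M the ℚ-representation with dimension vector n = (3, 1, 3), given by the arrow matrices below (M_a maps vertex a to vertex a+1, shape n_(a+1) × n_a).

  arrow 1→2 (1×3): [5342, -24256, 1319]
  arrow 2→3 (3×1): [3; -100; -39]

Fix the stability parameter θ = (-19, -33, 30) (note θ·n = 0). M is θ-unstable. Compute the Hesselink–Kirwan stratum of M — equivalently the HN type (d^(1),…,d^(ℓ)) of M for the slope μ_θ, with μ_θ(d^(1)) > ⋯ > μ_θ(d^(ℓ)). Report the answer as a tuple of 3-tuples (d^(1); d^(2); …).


Interval decomposition of M: I[1,1]^2, I[1,3], I[3,3]^2.
HN type (ℓ=3): μ^(1)=30; μ^(2)=-19; μ^(3)=-26

((0, 0, 3); (2, 0, 0); (1, 1, 0))


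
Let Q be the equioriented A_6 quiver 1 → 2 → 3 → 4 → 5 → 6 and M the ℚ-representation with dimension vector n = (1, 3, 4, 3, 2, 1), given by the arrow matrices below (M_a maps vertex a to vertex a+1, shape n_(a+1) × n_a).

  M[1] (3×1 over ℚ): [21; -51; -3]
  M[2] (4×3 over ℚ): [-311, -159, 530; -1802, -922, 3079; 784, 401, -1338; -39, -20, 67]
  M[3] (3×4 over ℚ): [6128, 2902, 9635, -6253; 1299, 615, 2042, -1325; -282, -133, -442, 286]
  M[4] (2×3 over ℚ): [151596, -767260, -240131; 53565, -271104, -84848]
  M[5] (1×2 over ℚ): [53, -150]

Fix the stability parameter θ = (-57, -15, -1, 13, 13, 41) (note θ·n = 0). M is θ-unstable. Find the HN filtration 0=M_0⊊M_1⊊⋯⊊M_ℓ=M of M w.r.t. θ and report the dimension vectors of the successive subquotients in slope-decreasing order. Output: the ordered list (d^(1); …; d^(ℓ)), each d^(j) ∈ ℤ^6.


Via rank(M_{q-1}∘⋯∘M_p): M ≅ I[1,6], I[2,4], I[2,5], I[3,3].
μ_θ-semistable layers: μ^(1)=41; μ^(2)=13; μ^(3)=-1; μ^(4)=-15; μ^(5)=-57

((0, 0, 0, 0, 0, 1); (0, 0, 0, 3, 2, 0); (0, 0, 4, 0, 0, 0); (0, 3, 0, 0, 0, 0); (1, 0, 0, 0, 0, 0))


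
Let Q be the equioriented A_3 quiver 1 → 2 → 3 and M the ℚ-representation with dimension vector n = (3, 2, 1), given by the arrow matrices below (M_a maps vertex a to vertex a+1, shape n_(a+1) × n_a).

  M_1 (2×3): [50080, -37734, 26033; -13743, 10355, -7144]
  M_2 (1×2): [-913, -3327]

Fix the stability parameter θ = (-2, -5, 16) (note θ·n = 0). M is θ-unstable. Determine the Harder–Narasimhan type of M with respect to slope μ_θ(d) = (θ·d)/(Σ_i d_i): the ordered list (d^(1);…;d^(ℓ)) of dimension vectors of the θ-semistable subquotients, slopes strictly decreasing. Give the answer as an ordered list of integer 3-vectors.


Barcode: M ≅ I[1,1], I[1,2], I[1,3]. HN layers by μ_θ (3 steps, strictly decreasing):
  μ^(1)=16; μ^(2)=-2; μ^(3)=-7/2

((0, 0, 1); (1, 0, 0); (2, 2, 0))


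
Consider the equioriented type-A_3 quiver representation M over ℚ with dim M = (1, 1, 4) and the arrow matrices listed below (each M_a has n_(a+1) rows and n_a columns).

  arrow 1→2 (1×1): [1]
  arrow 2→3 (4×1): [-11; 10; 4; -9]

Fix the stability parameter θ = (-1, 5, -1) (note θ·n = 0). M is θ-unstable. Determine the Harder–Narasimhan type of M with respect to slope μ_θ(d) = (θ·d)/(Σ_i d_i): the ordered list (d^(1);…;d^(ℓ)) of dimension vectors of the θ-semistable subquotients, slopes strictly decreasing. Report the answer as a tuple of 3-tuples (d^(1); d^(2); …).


Barcode: M ≅ I[1,3], I[3,3]^3. HN layers by μ_θ (2 steps, strictly decreasing):
  μ^(1)=2; μ^(2)=-1

((0, 1, 1); (1, 0, 3))


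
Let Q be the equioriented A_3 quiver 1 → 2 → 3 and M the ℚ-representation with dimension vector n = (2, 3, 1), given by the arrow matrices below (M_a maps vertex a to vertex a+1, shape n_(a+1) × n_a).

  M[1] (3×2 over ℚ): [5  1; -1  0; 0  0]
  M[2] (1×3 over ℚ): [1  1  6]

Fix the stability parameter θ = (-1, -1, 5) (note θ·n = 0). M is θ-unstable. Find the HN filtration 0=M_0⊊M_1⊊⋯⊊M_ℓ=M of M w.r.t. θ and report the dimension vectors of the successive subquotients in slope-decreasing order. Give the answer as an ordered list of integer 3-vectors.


Barcode: M ≅ I[1,2], I[1,3], I[2,2]. HN layers by μ_θ (2 steps, strictly decreasing):
  μ^(1)=5; μ^(2)=-1

((0, 0, 1); (2, 3, 0))


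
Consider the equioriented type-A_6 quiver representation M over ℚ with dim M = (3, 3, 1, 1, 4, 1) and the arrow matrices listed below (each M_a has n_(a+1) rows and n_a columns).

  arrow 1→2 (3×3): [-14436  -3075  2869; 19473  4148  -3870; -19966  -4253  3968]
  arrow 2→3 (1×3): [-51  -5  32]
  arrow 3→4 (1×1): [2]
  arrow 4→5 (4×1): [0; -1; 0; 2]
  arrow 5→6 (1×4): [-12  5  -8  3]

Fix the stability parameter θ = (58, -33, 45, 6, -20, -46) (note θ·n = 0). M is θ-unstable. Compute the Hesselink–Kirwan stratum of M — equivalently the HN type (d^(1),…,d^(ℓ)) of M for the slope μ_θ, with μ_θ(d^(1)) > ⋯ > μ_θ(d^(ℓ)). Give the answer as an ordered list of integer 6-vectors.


Barcode: M ≅ I[1,2]^2, I[1,6], I[5,5]^3. HN layers by μ_θ (3 steps, strictly decreasing):
  μ^(1)=25/2; μ^(2)=5/3; μ^(3)=-20

((2, 2, 0, 0, 0, 0); (1, 1, 1, 1, 1, 1); (0, 0, 0, 0, 3, 0))


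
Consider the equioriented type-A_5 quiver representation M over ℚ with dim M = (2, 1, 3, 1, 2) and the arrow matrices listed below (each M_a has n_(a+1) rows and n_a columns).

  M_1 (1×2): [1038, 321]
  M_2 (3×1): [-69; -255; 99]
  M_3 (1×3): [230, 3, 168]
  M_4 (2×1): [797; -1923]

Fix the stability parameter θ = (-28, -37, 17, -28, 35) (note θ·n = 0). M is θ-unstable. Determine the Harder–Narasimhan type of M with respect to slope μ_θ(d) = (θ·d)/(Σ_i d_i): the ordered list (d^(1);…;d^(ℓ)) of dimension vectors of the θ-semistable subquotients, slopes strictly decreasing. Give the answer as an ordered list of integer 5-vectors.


Via rank(M_{q-1}∘⋯∘M_p): M ≅ I[1,1], I[1,5], I[3,3]^2, I[5,5].
μ_θ-semistable layers: μ^(1)=35; μ^(2)=17; μ^(3)=-11/2; μ^(4)=-28; μ^(5)=-65/2

((0, 0, 0, 0, 2); (0, 0, 2, 0, 0); (0, 0, 1, 1, 0); (1, 0, 0, 0, 0); (1, 1, 0, 0, 0))


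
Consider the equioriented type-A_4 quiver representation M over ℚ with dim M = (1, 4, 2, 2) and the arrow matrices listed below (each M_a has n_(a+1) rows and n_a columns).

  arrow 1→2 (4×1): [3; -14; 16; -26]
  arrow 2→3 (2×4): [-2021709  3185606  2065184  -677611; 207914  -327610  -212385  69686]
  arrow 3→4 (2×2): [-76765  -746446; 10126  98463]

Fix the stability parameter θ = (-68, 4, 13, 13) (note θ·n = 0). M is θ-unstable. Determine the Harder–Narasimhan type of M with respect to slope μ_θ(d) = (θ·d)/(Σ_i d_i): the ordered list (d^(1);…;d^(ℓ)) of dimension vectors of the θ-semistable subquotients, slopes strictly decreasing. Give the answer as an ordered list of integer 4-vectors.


Via rank(M_{q-1}∘⋯∘M_p): M ≅ I[1,4], I[2,2]^2, I[2,4].
μ_θ-semistable layers: μ^(1)=13; μ^(2)=4; μ^(3)=-68

((0, 0, 2, 2); (0, 4, 0, 0); (1, 0, 0, 0))


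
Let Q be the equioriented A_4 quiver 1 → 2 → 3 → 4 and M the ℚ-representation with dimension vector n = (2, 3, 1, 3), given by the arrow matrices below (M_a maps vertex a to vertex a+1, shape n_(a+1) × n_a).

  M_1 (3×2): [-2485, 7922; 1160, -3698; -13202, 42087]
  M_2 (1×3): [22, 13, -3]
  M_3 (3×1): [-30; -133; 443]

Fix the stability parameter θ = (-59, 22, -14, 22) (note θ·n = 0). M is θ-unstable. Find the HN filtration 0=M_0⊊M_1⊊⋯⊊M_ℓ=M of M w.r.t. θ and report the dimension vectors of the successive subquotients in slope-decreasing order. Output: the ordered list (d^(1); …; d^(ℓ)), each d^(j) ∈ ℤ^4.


Barcode: M ≅ I[1,2], I[1,4], I[2,2], I[4,4]^2. HN layers by μ_θ (3 steps, strictly decreasing):
  μ^(1)=22; μ^(2)=4; μ^(3)=-59

((0, 2, 0, 3); (0, 1, 1, 0); (2, 0, 0, 0))


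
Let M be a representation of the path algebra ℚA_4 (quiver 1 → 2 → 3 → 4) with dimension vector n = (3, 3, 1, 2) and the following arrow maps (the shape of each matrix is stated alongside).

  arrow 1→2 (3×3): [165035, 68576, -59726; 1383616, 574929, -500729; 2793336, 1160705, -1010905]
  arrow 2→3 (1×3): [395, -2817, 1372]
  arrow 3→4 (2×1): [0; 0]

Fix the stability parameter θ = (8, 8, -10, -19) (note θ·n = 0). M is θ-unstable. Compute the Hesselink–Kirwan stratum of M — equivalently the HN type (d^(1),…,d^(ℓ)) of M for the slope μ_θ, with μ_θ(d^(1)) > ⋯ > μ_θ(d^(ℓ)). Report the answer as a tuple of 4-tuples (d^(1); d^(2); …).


Barcode: M ≅ I[1,1], I[1,2], I[1,3], I[2,2], I[4,4]^2. HN layers by μ_θ (3 steps, strictly decreasing):
  μ^(1)=8; μ^(2)=2; μ^(3)=-19

((2, 2, 0, 0); (1, 1, 1, 0); (0, 0, 0, 2))


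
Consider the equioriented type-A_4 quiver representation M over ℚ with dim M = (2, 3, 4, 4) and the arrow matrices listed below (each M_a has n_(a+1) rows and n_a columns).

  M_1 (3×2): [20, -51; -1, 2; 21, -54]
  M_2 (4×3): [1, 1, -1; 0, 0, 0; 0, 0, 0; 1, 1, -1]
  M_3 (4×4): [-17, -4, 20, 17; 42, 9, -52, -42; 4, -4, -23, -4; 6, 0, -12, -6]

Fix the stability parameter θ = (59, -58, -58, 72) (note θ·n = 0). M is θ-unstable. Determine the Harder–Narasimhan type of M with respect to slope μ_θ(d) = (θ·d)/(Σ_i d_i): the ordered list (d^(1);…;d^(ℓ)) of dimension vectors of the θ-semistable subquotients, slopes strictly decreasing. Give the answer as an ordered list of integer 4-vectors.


Via rank(M_{q-1}∘⋯∘M_p): M ≅ I[1,2], I[1,3], I[2,2], I[3,4]^3, I[4,4].
μ_θ-semistable layers: μ^(1)=72; μ^(2)=1/2; μ^(3)=-19; μ^(4)=-58

((0, 0, 0, 4); (1, 1, 0, 0); (1, 1, 1, 0); (0, 1, 3, 0))


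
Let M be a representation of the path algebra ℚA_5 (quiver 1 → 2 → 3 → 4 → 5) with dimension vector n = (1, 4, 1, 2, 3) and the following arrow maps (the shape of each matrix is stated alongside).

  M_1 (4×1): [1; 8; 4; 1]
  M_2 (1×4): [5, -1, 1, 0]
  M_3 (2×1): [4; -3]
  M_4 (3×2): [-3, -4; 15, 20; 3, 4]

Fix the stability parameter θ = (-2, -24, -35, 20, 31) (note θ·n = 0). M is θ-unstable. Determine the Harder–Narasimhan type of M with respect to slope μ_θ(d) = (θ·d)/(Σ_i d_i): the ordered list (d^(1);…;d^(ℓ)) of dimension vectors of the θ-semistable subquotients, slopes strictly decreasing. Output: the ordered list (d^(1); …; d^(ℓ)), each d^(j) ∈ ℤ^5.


Via rank(M_{q-1}∘⋯∘M_p): M ≅ I[1,4], I[2,2]^3, I[4,5], I[5,5]^2.
μ_θ-semistable layers: μ^(1)=31; μ^(2)=20; μ^(3)=-61/3; μ^(4)=-24

((0, 0, 0, 0, 3); (0, 0, 0, 2, 0); (1, 1, 1, 0, 0); (0, 3, 0, 0, 0))


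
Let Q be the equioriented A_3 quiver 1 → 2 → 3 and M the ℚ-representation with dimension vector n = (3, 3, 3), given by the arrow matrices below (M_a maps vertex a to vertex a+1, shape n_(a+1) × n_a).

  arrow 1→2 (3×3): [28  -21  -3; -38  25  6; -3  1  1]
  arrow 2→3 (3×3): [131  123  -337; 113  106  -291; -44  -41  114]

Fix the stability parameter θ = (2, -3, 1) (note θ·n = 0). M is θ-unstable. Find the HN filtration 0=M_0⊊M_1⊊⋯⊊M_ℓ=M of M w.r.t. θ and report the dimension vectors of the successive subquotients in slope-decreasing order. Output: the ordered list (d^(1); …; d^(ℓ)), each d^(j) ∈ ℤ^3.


Barcode: M ≅ I[1,3]^3. HN layers by μ_θ (2 steps, strictly decreasing):
  μ^(1)=1; μ^(2)=-1/2

((0, 0, 3); (3, 3, 0))


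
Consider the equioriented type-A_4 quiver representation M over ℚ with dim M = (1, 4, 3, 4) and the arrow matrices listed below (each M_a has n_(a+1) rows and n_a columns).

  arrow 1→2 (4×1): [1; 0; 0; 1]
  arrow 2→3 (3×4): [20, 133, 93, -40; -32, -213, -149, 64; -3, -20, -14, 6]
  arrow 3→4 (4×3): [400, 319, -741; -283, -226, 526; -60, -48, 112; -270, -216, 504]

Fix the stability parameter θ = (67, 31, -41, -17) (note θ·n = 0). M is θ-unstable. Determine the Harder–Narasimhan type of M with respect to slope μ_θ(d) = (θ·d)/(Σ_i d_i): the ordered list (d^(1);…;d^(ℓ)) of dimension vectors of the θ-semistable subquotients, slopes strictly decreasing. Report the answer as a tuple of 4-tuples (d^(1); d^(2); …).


Via rank(M_{q-1}∘⋯∘M_p): M ≅ I[1,4], I[2,2]^2, I[2,4], I[3,3], I[4,4]^2.
μ_θ-semistable layers: μ^(1)=31; μ^(2)=10; μ^(3)=-9; μ^(4)=-17; μ^(5)=-41

((0, 2, 0, 0); (1, 1, 1, 1); (0, 1, 1, 1); (0, 0, 0, 2); (0, 0, 1, 0))


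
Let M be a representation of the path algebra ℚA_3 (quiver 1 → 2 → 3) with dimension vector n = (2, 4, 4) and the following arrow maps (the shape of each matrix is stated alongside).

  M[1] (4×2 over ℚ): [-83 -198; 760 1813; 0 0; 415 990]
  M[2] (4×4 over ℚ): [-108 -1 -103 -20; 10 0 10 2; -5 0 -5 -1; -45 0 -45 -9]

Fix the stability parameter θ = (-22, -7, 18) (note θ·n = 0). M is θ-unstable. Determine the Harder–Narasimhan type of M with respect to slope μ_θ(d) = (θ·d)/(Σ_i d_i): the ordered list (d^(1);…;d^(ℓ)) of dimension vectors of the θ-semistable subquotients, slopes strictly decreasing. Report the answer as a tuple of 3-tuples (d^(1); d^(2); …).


Barcode: M ≅ I[1,2], I[1,3], I[2,2], I[2,3], I[3,3]^2. HN layers by μ_θ (3 steps, strictly decreasing):
  μ^(1)=18; μ^(2)=-7; μ^(3)=-22

((0, 0, 4); (0, 4, 0); (2, 0, 0))


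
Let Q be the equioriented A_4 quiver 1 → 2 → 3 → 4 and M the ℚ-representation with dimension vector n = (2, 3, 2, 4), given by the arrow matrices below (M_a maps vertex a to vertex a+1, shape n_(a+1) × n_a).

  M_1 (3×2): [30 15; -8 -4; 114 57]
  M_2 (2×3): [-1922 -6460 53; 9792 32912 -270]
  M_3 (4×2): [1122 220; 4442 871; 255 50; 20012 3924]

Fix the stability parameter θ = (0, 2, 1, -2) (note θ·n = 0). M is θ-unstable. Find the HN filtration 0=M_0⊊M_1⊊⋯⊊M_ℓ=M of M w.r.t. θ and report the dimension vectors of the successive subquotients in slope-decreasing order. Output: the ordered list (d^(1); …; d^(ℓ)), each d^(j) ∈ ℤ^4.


Via rank(M_{q-1}∘⋯∘M_p): M ≅ I[1,1], I[1,4], I[2,2], I[2,4], I[4,4]^2.
μ_θ-semistable layers: μ^(1)=2; μ^(2)=1/3; μ^(3)=0; μ^(4)=-2

((0, 1, 0, 0); (0, 2, 2, 2); (2, 0, 0, 0); (0, 0, 0, 2))


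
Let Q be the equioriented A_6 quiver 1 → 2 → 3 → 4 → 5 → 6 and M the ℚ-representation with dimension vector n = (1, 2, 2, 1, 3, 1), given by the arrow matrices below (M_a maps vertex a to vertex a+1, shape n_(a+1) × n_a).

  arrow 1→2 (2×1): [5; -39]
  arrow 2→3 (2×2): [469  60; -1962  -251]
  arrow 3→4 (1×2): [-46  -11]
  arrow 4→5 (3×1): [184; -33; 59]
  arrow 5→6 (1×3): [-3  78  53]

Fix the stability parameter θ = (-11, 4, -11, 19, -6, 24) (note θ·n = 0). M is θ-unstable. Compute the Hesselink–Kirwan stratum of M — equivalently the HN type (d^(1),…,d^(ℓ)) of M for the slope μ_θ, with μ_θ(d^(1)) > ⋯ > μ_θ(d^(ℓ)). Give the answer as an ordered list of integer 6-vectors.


Via rank(M_{q-1}∘⋯∘M_p): M ≅ I[1,6], I[2,3], I[5,5]^2.
μ_θ-semistable layers: μ^(1)=24; μ^(2)=13/2; μ^(3)=-7/2; μ^(4)=-6; μ^(5)=-11

((0, 0, 0, 0, 0, 1); (0, 0, 0, 1, 1, 0); (0, 2, 2, 0, 0, 0); (0, 0, 0, 0, 2, 0); (1, 0, 0, 0, 0, 0))


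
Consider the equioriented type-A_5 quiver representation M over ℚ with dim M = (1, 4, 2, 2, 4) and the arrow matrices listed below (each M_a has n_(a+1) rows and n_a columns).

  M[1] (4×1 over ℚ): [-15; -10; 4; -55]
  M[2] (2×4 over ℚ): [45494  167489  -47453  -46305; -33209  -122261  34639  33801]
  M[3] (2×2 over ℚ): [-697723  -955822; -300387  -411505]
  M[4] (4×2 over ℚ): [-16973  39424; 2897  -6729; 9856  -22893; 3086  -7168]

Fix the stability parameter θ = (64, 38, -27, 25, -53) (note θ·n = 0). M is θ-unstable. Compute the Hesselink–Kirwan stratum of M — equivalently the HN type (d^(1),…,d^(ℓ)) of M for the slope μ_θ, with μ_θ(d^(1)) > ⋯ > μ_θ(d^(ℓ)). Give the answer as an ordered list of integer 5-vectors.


Barcode: M ≅ I[1,5], I[2,2]^2, I[2,5], I[5,5]^2. HN layers by μ_θ (4 steps, strictly decreasing):
  μ^(1)=38; μ^(2)=47/5; μ^(3)=-17/4; μ^(4)=-53

((0, 2, 0, 0, 0); (1, 1, 1, 1, 1); (0, 1, 1, 1, 1); (0, 0, 0, 0, 2))


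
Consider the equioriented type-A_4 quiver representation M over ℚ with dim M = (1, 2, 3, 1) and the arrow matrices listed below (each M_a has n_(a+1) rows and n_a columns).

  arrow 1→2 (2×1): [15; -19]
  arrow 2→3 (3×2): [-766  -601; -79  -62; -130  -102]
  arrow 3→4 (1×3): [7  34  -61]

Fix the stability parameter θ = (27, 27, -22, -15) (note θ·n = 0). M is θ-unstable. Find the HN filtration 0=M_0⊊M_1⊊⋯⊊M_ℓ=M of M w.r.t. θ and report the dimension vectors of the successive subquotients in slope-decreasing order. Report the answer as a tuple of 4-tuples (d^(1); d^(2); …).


Interval decomposition of M: I[1,4], I[2,3], I[3,3].
HN type (ℓ=3): μ^(1)=17/4; μ^(2)=5/2; μ^(3)=-22

((1, 1, 1, 1); (0, 1, 1, 0); (0, 0, 1, 0))


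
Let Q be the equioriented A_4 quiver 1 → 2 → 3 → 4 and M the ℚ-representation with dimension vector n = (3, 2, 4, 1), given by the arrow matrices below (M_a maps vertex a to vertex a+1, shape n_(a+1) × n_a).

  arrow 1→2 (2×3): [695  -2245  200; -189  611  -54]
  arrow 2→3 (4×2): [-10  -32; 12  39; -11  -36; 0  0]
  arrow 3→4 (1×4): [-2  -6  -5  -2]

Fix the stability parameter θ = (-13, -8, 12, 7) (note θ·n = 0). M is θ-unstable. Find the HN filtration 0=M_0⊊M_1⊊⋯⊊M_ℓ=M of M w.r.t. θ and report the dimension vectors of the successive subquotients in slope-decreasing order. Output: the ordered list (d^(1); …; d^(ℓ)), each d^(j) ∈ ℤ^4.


Via rank(M_{q-1}∘⋯∘M_p): M ≅ I[1,1], I[1,3], I[1,4], I[3,3]^2.
μ_θ-semistable layers: μ^(1)=12; μ^(2)=19/2; μ^(3)=-8; μ^(4)=-13

((0, 0, 3, 0); (0, 0, 1, 1); (0, 2, 0, 0); (3, 0, 0, 0))
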